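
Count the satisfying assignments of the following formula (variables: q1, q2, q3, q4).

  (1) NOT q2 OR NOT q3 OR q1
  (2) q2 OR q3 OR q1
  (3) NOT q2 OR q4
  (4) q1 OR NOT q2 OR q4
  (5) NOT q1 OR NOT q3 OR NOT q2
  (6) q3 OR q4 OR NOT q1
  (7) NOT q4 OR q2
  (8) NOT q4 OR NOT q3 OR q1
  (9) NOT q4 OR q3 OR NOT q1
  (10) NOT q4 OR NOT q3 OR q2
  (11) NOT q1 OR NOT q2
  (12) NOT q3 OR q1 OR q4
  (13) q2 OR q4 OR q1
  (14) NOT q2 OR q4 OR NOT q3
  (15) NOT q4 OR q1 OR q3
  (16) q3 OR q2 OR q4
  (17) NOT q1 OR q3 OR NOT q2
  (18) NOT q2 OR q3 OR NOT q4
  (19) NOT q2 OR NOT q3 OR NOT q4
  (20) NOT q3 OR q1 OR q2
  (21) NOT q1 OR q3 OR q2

1

There are 2^4 = 16 truth assignments over (q1, q2, q3, q4).
Check each against the 21 clauses (columns in the order q1, q2, q3, q4):
  F F F F  ✗ fails (q2 OR q3 OR q1)
  F F F T  ✗ fails (q2 OR q3 OR q1)
  F F T F  ✗ fails (NOT q3 OR q1 OR q4)
  F F T T  ✗ fails (NOT q4 OR q2)
  F T F F  ✗ fails (NOT q2 OR q4)
  F T F T  ✗ fails (NOT q4 OR q1 OR q3)
  F T T F  ✗ fails (NOT q2 OR NOT q3 OR q1)
  F T T T  ✗ fails (NOT q2 OR NOT q3 OR q1)
  T F F F  ✗ fails (q3 OR q4 OR NOT q1)
  T F F T  ✗ fails (NOT q4 OR q2)
  T F T F  ✓ satisfies all
  T F T T  ✗ fails (NOT q4 OR q2)
  T T F F  ✗ fails (NOT q2 OR q4)
  T T F T  ✗ fails (NOT q4 OR q3 OR NOT q1)
  T T T F  ✗ fails (NOT q2 OR q4)
  T T T T  ✗ fails (NOT q1 OR NOT q3 OR NOT q2)
1 of the 16 rows is a model.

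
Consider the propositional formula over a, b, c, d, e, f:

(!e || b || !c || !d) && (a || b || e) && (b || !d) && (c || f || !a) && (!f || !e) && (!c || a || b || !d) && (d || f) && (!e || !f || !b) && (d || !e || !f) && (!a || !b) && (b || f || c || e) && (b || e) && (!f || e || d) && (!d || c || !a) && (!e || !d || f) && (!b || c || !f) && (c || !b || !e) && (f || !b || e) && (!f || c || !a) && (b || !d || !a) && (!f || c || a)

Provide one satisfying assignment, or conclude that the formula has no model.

a=false; b=true; c=true; d=true; e=false; f=true

Case b = true:
The clause (!a) is unit, so a = false.
Case f = true:
The clause (!e) is unit, so e = false.
The clause (d) is unit, so d = true.
The clause (c) is unit, so c = true.
All clauses are satisfied.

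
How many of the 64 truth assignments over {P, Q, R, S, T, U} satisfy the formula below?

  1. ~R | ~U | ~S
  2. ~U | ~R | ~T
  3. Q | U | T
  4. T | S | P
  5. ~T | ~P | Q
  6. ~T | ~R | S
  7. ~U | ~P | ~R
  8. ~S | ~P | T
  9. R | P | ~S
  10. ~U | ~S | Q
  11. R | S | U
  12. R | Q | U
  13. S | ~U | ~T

There are 2^6 = 64 truth assignments over (P, Q, R, S, T, U).
Split on R. With R = 1, the clauses containing R are satisfied and ~R drops from the rest; 5 of the 2^5 = 32 assignments to the other variables satisfy what remains.
With R = 0, by the same count on the reduced clause set, 4 assignments work.
Total: 5 + 4 = 9.

9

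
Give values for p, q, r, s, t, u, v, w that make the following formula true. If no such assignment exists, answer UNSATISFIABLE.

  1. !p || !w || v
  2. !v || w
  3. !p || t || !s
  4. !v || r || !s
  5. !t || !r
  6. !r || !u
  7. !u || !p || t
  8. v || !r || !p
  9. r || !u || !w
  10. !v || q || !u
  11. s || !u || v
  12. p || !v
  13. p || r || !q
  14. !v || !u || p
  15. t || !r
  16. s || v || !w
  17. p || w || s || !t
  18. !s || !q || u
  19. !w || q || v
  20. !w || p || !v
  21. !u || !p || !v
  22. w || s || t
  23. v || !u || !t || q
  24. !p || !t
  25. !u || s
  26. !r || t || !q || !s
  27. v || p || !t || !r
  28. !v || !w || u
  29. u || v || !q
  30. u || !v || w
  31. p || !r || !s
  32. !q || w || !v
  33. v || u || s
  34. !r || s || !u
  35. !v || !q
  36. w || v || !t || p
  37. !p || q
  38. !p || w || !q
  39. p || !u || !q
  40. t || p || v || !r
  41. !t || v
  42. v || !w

p=false, q=false, r=false, s=true, t=false, u=false, v=false, w=false

Suppose v = false.
Unit clause (!t) forces t = false.
Unit clause (!r) forces r = false.
Unit clause (!w) forces w = false.
Unit clause (s) forces s = true.
Unit clause (!p) forces p = false.
Unit clause (!q) forces q = false.
Every clause is now satisfied; u is unconstrained.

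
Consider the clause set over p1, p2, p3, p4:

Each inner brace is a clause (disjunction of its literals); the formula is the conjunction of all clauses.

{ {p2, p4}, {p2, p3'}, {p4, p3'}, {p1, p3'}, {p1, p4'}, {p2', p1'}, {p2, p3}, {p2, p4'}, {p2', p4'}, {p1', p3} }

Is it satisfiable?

Branch on p2: set p2 = 1.
From the singleton clause (p1'), p1 = 0.
From the singleton clause (p3'), p3 = 0.
From the singleton clause (p4'), p4 = 0.
Every clause now holds.
A satisfying assignment: p1 ↦ 0; p2 ↦ 1; p3 ↦ 0; p4 ↦ 0.

Yes, satisfiable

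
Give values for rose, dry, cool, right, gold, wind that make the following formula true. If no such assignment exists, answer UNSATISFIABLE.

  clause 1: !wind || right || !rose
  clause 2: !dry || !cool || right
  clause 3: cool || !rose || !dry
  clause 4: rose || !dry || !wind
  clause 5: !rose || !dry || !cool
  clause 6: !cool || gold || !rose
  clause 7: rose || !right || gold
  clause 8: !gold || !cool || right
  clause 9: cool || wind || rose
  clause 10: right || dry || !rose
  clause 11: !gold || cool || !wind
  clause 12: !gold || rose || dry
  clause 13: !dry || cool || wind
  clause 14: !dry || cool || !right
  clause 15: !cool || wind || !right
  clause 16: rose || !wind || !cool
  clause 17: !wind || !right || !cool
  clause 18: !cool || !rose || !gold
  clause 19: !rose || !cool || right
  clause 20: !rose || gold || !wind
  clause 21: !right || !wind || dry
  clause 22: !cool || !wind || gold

Suppose wind = false.
Suppose cool = true.
From the singleton clause (!right), right = false.
From the singleton clause (!dry), dry = false.
From the singleton clause (!gold), gold = false.
From the singleton clause (!rose), rose = false.
Every clause now holds.

rose=false; dry=false; cool=true; right=false; gold=false; wind=false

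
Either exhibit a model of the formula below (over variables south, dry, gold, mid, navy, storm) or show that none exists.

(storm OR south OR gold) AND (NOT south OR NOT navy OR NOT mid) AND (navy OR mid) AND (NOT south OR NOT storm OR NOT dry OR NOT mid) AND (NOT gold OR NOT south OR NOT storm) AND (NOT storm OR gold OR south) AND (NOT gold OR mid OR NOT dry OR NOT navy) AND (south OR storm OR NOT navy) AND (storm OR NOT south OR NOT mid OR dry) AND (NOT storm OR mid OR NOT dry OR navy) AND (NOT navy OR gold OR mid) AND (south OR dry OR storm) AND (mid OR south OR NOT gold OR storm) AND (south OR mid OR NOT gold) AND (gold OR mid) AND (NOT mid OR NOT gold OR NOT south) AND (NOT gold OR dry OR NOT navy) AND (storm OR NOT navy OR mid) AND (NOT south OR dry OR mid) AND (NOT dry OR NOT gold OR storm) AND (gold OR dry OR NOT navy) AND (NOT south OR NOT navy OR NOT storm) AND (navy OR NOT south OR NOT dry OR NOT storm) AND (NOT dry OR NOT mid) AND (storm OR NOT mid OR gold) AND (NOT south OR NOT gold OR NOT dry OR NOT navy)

Try navy = false.
The clause (mid) is unit, so mid = true.
The clause (NOT dry) is unit, so dry = false.
Try storm = true.
Try gold = false.
The clause (south) is unit, so south = true.
This assignment satisfies each clause.

south ↦ true, dry ↦ false, gold ↦ false, mid ↦ true, navy ↦ false, storm ↦ true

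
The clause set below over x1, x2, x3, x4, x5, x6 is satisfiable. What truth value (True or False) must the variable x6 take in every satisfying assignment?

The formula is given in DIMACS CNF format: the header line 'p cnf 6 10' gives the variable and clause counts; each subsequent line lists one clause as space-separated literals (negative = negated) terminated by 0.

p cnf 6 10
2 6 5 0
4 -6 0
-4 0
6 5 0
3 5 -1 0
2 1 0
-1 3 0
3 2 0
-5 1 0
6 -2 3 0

Suppose x6 = True.
The clause (x4) is unit, so x4 = True.
Now (¬x4) is unsatisfied and unit — conflict.
So every satisfying assignment has x6 = False.

False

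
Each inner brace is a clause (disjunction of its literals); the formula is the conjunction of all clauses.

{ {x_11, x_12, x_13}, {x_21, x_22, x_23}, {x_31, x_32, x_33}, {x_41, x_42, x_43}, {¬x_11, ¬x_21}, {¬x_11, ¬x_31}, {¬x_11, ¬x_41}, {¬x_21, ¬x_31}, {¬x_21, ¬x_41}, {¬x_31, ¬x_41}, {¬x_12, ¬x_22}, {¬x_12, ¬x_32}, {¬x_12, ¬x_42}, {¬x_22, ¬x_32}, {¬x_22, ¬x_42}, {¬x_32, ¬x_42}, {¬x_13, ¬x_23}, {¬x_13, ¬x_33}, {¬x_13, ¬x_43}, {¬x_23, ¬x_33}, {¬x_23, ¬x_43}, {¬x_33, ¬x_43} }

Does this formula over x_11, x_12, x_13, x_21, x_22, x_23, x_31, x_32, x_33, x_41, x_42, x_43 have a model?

Branch on x_11: set x_11 = False.
Branch on x_12: set x_12 = True.
The clause (¬x_22) is unit, so x_22 = False.
The clause (¬x_32) is unit, so x_32 = False.
The clause (¬x_42) is unit, so x_42 = False.
Branch on x_21: set x_21 = True.
The clause (¬x_31) is unit, so x_31 = False.
The clause (x_33) is unit, so x_33 = True.
The clause (¬x_41) is unit, so x_41 = False.
The clause (x_43) is unit, so x_43 = True.
That conflicts with the unit clause (¬x_43).
So x_21 must be the other value — set x_21 = False.
The clause (x_23) is unit, so x_23 = True.
The clause (¬x_13) is unit, so x_13 = False.
The clause (¬x_33) is unit, so x_33 = False.
The clause (x_31) is unit, so x_31 = True.
The clause (¬x_41) is unit, so x_41 = False.
The clause (x_43) is unit, so x_43 = True.
That conflicts with the unit clause (¬x_43).
Neither x_21 = True nor x_21 = False works.
So x_12 must be the other value — set x_12 = False.
The clause (x_13) is unit, so x_13 = True.
The clause (¬x_23) is unit, so x_23 = False.
The clause (¬x_33) is unit, so x_33 = False.
The clause (¬x_43) is unit, so x_43 = False.
Branch on x_21: set x_21 = True.
The clause (¬x_31) is unit, so x_31 = False.
The clause (x_32) is unit, so x_32 = True.
The clause (¬x_41) is unit, so x_41 = False.
The clause (x_42) is unit, so x_42 = True.
That conflicts with the unit clause (¬x_42).
So x_21 must be the other value — set x_21 = False.
The clause (x_22) is unit, so x_22 = True.
The clause (¬x_32) is unit, so x_32 = False.
The clause (x_31) is unit, so x_31 = True.
The clause (¬x_41) is unit, so x_41 = False.
The clause (x_42) is unit, so x_42 = True.
That conflicts with the unit clause (¬x_42).
Neither x_21 = True nor x_21 = False works.
Neither x_12 = True nor x_12 = False works.
So x_11 must be the other value — set x_11 = True.
The clause (¬x_21) is unit, so x_21 = False.
The clause (¬x_31) is unit, so x_31 = False.
The clause (¬x_41) is unit, so x_41 = False.
Branch on x_22: set x_22 = True.
The clause (¬x_12) is unit, so x_12 = False.
The clause (¬x_32) is unit, so x_32 = False.
The clause (x_33) is unit, so x_33 = True.
The clause (¬x_42) is unit, so x_42 = False.
The clause (x_43) is unit, so x_43 = True.
That conflicts with the unit clause (¬x_43).
So x_22 must be the other value — set x_22 = False.
The clause (x_23) is unit, so x_23 = True.
The clause (¬x_13) is unit, so x_13 = False.
The clause (¬x_33) is unit, so x_33 = False.
The clause (x_32) is unit, so x_32 = True.
The clause (¬x_12) is unit, so x_12 = False.
The clause (¬x_42) is unit, so x_42 = False.
The clause (x_43) is unit, so x_43 = True.
That conflicts with the unit clause (¬x_43).
Neither x_22 = True nor x_22 = False works.
Neither x_11 = True nor x_11 = False works.
No assignment satisfies every clause.

Unsatisfiable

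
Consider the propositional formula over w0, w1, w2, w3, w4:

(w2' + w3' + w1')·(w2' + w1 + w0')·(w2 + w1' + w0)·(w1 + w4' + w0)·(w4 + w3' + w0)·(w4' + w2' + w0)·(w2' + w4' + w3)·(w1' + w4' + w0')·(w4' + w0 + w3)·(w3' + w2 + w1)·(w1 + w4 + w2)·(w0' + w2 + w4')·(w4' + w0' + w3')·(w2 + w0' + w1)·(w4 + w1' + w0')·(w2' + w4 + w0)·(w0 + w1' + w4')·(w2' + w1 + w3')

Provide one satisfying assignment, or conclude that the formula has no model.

UNSATISFIABLE

Try w2 = 0.
Try w1 = 0.
From the singleton clause (w3'), w3 = 0.
From the singleton clause (w4), w4 = 1.
From the singleton clause (w0), w0 = 1.
That conflicts with the unit clause (w0').
Undo w1 and try w1 = 1.
From the singleton clause (w0), w0 = 1.
From the singleton clause (w4'), w4 = 0.
That conflicts with the unit clause (w4).
Neither w1 = 1 nor w1 = 0 works.
Undo w2 and try w2 = 1.
Try w3 = 0.
From the singleton clause (w4'), w4 = 0.
From the singleton clause (w0), w0 = 1.
From the singleton clause (w1), w1 = 1.
That conflicts with the unit clause (w1').
Undo w3 and try w3 = 1.
From the singleton clause (w1'), w1 = 0.
That conflicts with the unit clause (w1).
Neither w3 = 1 nor w3 = 0 works.
Neither w2 = 1 nor w2 = 0 works.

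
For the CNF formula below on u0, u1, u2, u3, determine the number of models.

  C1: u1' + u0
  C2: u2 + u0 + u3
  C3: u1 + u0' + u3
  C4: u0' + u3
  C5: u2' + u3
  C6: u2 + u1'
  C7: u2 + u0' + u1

There are 2^4 = 16 truth assignments over (u0, u1, u2, u3).
Check each against the 7 clauses (columns in the order u0, u1, u2, u3):
  F F F F  ✗ fails (u2 + u0 + u3)
  F F F T  ✓ satisfies all
  F F T F  ✗ fails (u2' + u3)
  F F T T  ✓ satisfies all
  F T F F  ✗ fails (u1' + u0)
  F T F T  ✗ fails (u1' + u0)
  F T T F  ✗ fails (u1' + u0)
  F T T T  ✗ fails (u1' + u0)
  T F F F  ✗ fails (u1 + u0' + u3)
  T F F T  ✗ fails (u2 + u0' + u1)
  T F T F  ✗ fails (u1 + u0' + u3)
  T F T T  ✓ satisfies all
  T T F F  ✗ fails (u0' + u3)
  T T F T  ✗ fails (u2 + u1')
  T T T F  ✗ fails (u0' + u3)
  T T T T  ✓ satisfies all
4 of the 16 rows are models.

4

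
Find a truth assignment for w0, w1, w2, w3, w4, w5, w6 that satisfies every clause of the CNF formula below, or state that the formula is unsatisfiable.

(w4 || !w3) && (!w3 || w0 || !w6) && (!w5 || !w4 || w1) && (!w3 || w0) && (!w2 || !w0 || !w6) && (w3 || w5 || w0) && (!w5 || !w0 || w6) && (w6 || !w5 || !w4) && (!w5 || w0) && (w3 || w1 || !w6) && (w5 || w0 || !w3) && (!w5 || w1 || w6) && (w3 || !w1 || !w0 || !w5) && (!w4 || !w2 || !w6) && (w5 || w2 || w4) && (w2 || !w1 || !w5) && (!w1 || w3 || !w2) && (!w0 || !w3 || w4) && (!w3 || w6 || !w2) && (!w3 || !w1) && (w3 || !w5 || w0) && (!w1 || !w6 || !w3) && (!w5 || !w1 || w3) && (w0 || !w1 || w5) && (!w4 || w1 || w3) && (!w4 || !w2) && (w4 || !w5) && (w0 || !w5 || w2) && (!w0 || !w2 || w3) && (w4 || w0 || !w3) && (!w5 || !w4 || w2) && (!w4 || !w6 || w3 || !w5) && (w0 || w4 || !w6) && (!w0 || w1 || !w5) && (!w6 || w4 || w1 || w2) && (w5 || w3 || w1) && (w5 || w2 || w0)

Try w4 = true.
(!w2) alone gives w2 = false.
(!w5) alone gives w5 = false.
(w0) alone gives w0 = true.
Try w3 = true.
(!w1) alone gives w1 = false.
All clauses hold; w6 can take either value.

w0 ↦ true,  w1 ↦ false,  w2 ↦ false,  w3 ↦ true,  w4 ↦ true,  w5 ↦ false,  w6 ↦ true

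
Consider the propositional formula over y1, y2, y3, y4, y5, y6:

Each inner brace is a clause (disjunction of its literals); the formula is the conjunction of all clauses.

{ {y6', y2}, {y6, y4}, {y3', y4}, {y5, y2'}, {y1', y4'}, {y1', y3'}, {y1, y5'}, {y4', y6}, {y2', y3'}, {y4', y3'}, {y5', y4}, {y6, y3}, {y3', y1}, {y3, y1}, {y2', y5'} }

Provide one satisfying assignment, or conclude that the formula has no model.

Try y6 = 0.
The clause (y4) is unit, so y4 = 1.
But (y4') is also a unit clause — contradiction.
So y6 must be the other value — set y6 = 1.
The clause (y2) is unit, so y2 = 1.
The clause (y5) is unit, so y5 = 1.
But (y5') is also a unit clause — contradiction.
Neither y6 = 1 nor y6 = 0 works.

UNSATISFIABLE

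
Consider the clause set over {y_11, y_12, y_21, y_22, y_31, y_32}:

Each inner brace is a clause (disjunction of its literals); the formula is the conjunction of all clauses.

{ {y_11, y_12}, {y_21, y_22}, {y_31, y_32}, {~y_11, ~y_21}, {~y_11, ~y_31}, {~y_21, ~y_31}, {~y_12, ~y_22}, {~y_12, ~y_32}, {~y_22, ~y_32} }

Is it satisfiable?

Try y_11 = 1.
From the singleton clause (~y_21), y_21 = 0.
From the singleton clause (y_22), y_22 = 1.
From the singleton clause (~y_31), y_31 = 0.
From the singleton clause (y_32), y_32 = 1.
But (~y_32) is also a unit clause — contradiction.
Backtrack on y_11: now try y_11 = 0.
From the singleton clause (y_12), y_12 = 1.
From the singleton clause (~y_22), y_22 = 0.
From the singleton clause (y_21), y_21 = 1.
From the singleton clause (~y_31), y_31 = 0.
From the singleton clause (y_32), y_32 = 1.
But (~y_32) is also a unit clause — contradiction.
Either choice for y_11 ends in contradiction.
No assignment satisfies every clause.

Unsatisfiable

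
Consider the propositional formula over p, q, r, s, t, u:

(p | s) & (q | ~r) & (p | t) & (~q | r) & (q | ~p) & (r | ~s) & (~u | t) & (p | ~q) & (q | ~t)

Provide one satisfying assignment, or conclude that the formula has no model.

Suppose p = 1.
The clause (q) is unit, so q = 1.
The clause (r) is unit, so r = 1.
Suppose u = 1.
The clause (t) is unit, so t = 1.
Every clause is now satisfied; s is unconstrained.

p ↦ 1,  q ↦ 1,  r ↦ 1,  s ↦ 1,  t ↦ 1,  u ↦ 1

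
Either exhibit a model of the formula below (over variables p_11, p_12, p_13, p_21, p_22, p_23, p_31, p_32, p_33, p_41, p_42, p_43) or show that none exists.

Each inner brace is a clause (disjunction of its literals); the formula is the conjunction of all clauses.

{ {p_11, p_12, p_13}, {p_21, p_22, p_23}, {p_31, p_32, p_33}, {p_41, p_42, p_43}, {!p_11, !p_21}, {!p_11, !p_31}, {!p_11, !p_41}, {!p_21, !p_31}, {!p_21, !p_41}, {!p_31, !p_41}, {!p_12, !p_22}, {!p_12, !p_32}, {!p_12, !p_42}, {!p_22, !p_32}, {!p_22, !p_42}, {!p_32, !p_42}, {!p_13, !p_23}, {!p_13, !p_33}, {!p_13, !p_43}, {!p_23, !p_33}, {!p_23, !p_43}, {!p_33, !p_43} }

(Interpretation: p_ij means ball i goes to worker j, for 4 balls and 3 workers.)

Suppose p_11 = false.
Suppose p_12 = true.
(!p_22) alone gives p_22 = false.
(!p_32) alone gives p_32 = false.
(!p_42) alone gives p_42 = false.
Suppose p_21 = true.
(!p_31) alone gives p_31 = false.
(p_33) alone gives p_33 = true.
(!p_41) alone gives p_41 = false.
(p_43) alone gives p_43 = true.
Now (!p_43) is unsatisfied and unit — conflict.
Undo p_21 and try p_21 = false.
(p_23) alone gives p_23 = true.
(!p_13) alone gives p_13 = false.
(!p_33) alone gives p_33 = false.
(p_31) alone gives p_31 = true.
(!p_41) alone gives p_41 = false.
(p_43) alone gives p_43 = true.
Now (!p_43) is unsatisfied and unit — conflict.
Either choice for p_21 ends in contradiction.
Undo p_12 and try p_12 = false.
(p_13) alone gives p_13 = true.
(!p_23) alone gives p_23 = false.
(!p_33) alone gives p_33 = false.
(!p_43) alone gives p_43 = false.
Suppose p_21 = true.
(!p_31) alone gives p_31 = false.
(p_32) alone gives p_32 = true.
(!p_41) alone gives p_41 = false.
(p_42) alone gives p_42 = true.
Now (!p_42) is unsatisfied and unit — conflict.
Undo p_21 and try p_21 = false.
(p_22) alone gives p_22 = true.
(!p_32) alone gives p_32 = false.
(p_31) alone gives p_31 = true.
(!p_41) alone gives p_41 = false.
(p_42) alone gives p_42 = true.
Now (!p_42) is unsatisfied and unit — conflict.
Either choice for p_21 ends in contradiction.
Either choice for p_12 ends in contradiction.
Undo p_11 and try p_11 = true.
(!p_21) alone gives p_21 = false.
(!p_31) alone gives p_31 = false.
(!p_41) alone gives p_41 = false.
Suppose p_22 = true.
(!p_12) alone gives p_12 = false.
(!p_32) alone gives p_32 = false.
(p_33) alone gives p_33 = true.
(!p_42) alone gives p_42 = false.
(p_43) alone gives p_43 = true.
Now (!p_43) is unsatisfied and unit — conflict.
Undo p_22 and try p_22 = false.
(p_23) alone gives p_23 = true.
(!p_13) alone gives p_13 = false.
(!p_33) alone gives p_33 = false.
(p_32) alone gives p_32 = true.
(!p_12) alone gives p_12 = false.
(!p_42) alone gives p_42 = false.
(p_43) alone gives p_43 = true.
Now (!p_43) is unsatisfied and unit — conflict.
Either choice for p_22 ends in contradiction.
Either choice for p_11 ends in contradiction.

UNSATISFIABLE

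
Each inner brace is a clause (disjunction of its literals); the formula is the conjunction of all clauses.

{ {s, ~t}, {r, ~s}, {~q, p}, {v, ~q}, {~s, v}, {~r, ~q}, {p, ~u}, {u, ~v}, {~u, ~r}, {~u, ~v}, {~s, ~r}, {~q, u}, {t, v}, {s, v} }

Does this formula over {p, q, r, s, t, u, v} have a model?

Suppose s = 1.
From the singleton clause (r), r = 1.
Now (~r) is unsatisfied and unit — conflict.
Backtrack on s: now try s = 0.
From the singleton clause (~t), t = 0.
From the singleton clause (v), v = 1.
From the singleton clause (u), u = 1.
Now (~u) is unsatisfied and unit — conflict.
Neither s = 1 nor s = 0 works.
No assignment satisfies every clause.

Unsatisfiable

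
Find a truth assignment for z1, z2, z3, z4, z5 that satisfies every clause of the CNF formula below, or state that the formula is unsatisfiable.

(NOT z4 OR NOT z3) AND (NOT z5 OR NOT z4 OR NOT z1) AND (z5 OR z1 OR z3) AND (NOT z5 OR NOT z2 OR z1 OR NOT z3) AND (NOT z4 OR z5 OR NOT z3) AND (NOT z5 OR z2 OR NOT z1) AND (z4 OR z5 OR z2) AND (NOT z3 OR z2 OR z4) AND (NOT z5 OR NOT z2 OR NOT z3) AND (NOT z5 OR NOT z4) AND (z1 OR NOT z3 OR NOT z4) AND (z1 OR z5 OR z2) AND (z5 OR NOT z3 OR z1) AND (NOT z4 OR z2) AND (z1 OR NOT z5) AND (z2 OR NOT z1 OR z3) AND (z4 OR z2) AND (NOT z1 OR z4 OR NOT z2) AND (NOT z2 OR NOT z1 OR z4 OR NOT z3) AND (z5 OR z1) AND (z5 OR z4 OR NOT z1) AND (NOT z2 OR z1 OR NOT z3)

z1: true; z2: true; z3: false; z4: true; z5: false

Suppose z4 = true.
(NOT z3) alone gives z3 = false.
(NOT z5) alone gives z5 = false.
(z1) alone gives z1 = true.
(z2) alone gives z2 = true.
This assignment satisfies each clause.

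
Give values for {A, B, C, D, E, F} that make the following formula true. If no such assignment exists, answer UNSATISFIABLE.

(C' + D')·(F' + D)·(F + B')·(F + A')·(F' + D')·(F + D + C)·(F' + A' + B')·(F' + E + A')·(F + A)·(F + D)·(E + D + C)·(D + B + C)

Try C = 0.
Try F = 0.
Unit clause (B') forces B = 0.
Unit clause (A') forces A = 0.
That conflicts with the unit clause (A).
Undo F and try F = 1.
Unit clause (D) forces D = 1.
That conflicts with the unit clause (D').
Either choice for F ends in contradiction.
Undo C and try C = 1.
Unit clause (D') forces D = 0.
Unit clause (F') forces F = 0.
That conflicts with the unit clause (F).
Either choice for C ends in contradiction.

UNSATISFIABLE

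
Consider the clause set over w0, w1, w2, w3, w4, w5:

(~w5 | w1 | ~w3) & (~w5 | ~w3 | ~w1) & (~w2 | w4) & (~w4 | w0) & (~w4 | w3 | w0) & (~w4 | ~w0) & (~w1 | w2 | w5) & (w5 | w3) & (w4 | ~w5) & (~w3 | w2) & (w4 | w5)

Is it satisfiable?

Unsatisfiable

Branch on w2: set w2 = 0.
(~w3) alone gives w3 = 0.
(w5) alone gives w5 = 1.
(w4) alone gives w4 = 1.
(w0) alone gives w0 = 1.
But (~w0) is also a unit clause — contradiction.
Undo w2 and try w2 = 1.
(w4) alone gives w4 = 1.
(w0) alone gives w0 = 1.
But (~w0) is also a unit clause — contradiction.
Either choice for w2 ends in contradiction.
No assignment satisfies every clause.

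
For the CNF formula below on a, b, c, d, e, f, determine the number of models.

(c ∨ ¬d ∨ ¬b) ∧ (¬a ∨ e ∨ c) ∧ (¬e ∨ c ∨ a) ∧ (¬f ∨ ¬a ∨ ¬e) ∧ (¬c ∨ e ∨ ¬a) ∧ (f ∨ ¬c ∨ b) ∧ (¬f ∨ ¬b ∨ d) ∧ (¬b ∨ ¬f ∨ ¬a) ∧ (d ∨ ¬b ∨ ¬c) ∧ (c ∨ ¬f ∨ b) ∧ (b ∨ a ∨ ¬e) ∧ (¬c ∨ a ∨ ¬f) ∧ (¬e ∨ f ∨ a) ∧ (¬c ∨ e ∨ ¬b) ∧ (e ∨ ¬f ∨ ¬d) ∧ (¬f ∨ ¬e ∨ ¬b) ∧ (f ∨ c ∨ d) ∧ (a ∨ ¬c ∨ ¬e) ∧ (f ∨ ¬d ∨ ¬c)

2

There are 2^6 = 64 truth assignments over (a, b, c, d, e, f).
Split on e. With e = True, the clauses containing e are satisfied and ¬e drops from the rest; 1 of the 2^5 = 32 assignments to the other variables satisfy what remains.
With e = False, by the same count on the reduced clause set, 1 assignment works.
Total: 1 + 1 = 2.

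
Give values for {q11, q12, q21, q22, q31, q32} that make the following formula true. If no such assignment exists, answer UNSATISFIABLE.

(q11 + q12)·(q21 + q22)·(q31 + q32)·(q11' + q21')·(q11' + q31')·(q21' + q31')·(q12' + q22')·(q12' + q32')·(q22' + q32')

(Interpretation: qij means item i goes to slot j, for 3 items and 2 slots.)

UNSATISFIABLE

Case q11 = 1:
From the singleton clause (q21'), q21 = 0.
From the singleton clause (q22), q22 = 1.
From the singleton clause (q31'), q31 = 0.
From the singleton clause (q32), q32 = 1.
Now (q32') is unsatisfied and unit — conflict.
That branch fails; take q11 = 0 instead.
From the singleton clause (q12), q12 = 1.
From the singleton clause (q22'), q22 = 0.
From the singleton clause (q21), q21 = 1.
From the singleton clause (q31'), q31 = 0.
From the singleton clause (q32), q32 = 1.
Now (q32') is unsatisfied and unit — conflict.
Both values of q11 lead to a conflict.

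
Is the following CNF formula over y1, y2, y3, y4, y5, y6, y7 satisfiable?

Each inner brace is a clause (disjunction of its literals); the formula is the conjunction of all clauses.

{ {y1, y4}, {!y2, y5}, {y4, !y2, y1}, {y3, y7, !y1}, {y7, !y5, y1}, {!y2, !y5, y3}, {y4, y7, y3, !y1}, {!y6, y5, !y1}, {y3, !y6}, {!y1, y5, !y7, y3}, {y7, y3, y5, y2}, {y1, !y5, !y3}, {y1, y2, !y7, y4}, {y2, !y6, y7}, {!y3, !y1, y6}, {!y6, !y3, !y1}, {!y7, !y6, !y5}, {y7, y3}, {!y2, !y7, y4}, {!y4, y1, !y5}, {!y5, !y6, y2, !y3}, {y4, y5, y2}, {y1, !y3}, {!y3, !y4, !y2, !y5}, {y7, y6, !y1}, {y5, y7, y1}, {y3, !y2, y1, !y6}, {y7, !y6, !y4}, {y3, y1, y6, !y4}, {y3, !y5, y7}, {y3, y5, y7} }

Case y1 = true:
Case y2 = false:
Case y3 = false:
The clause (y7) is unit, so y7 = true.
The clause (!y6) is unit, so y6 = false.
The clause (y5) is unit, so y5 = true.
All clauses hold; y4 can take either value.
A satisfying assignment: y1 ↦ true; y2 ↦ false; y3 ↦ false; y4 ↦ true; y5 ↦ true; y6 ↦ false; y7 ↦ true.

Satisfiable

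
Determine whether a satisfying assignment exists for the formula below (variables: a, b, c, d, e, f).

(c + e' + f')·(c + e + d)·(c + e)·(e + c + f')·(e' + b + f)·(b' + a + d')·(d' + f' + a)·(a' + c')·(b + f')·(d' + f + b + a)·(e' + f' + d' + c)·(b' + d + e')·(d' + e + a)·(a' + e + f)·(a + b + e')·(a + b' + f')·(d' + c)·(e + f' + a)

Try c = 1.
Unit clause (a') forces a = 0.
Try b = 1.
Unit clause (d') forces d = 0.
Unit clause (e') forces e = 0.
Unit clause (f') forces f = 0.
All clauses are satisfied.
A satisfying assignment: a=0,  b=1,  c=1,  d=0,  e=0,  f=0.

Satisfiable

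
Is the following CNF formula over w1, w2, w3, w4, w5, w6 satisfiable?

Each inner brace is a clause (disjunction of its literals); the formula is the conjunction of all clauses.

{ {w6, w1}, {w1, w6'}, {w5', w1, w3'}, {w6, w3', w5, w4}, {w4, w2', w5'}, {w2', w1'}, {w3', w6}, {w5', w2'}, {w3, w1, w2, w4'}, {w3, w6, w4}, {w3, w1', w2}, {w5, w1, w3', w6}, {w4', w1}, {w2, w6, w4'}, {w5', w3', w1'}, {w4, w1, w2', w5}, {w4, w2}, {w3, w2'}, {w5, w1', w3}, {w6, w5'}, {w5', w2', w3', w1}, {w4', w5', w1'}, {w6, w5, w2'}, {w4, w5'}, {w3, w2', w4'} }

Satisfiable

Branch on w6: set w6 = 1.
(w1) alone gives w1 = 1.
(w2') alone gives w2 = 0.
(w3) alone gives w3 = 1.
(w5') alone gives w5 = 0.
(w4) alone gives w4 = 1.
This assignment satisfies each clause.
A satisfying assignment: w1=1,  w2=0,  w3=1,  w4=1,  w5=0,  w6=1.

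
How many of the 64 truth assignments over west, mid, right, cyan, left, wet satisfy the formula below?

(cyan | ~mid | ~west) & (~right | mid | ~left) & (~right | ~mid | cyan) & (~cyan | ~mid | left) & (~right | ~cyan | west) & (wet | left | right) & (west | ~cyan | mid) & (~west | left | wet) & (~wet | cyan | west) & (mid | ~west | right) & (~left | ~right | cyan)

11

There are 2^6 = 64 truth assignments over (west, mid, right, cyan, left, wet).
Split on right. With right = 1, the clauses containing right are satisfied and ~right drops from the rest; 5 of the 2^5 = 32 assignments to the other variables satisfy what remains.
With right = 0, by the same count on the reduced clause set, 6 assignments work.
(One model: west=F, mid=F, right=F, cyan=F, left=T, wet=F.)
Total: 5 + 6 = 11.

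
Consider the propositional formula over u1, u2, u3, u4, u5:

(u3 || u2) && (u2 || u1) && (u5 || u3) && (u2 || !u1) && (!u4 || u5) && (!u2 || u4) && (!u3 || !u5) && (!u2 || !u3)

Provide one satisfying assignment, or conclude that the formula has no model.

Branch on u3: set u3 = false.
From the singleton clause (u2), u2 = true.
From the singleton clause (u5), u5 = true.
From the singleton clause (u4), u4 = true.
Every clause is now satisfied; u1 is unconstrained.

u1 ↦ true, u2 ↦ true, u3 ↦ false, u4 ↦ true, u5 ↦ true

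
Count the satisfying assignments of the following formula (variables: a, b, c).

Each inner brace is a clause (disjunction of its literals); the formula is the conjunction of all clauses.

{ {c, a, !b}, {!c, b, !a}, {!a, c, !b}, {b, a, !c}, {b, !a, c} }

3

There are 2^3 = 8 truth assignments over (a, b, c).
Check each against the 5 clauses (columns in the order a, b, c):
  F F F  ✓ satisfies all
  F F T  ✗ fails (b || a || !c)
  F T F  ✗ fails (c || a || !b)
  F T T  ✓ satisfies all
  T F F  ✗ fails (b || !a || c)
  T F T  ✗ fails (!c || b || !a)
  T T F  ✗ fails (!a || c || !b)
  T T T  ✓ satisfies all
3 of the 8 rows are models.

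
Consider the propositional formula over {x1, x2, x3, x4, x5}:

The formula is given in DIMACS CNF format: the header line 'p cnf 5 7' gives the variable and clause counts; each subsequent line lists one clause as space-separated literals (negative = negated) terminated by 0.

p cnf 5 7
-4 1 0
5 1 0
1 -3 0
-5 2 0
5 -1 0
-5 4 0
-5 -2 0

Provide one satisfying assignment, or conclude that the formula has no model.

Suppose x4 = False.
(¬x5) alone gives x5 = False.
(x1) alone gives x1 = True.
But (¬x1) is also a unit clause — contradiction.
That branch fails; take x4 = True instead.
(x1) alone gives x1 = True.
(x5) alone gives x5 = True.
(x2) alone gives x2 = True.
But (¬x2) is also a unit clause — contradiction.
Either choice for x4 ends in contradiction.

UNSATISFIABLE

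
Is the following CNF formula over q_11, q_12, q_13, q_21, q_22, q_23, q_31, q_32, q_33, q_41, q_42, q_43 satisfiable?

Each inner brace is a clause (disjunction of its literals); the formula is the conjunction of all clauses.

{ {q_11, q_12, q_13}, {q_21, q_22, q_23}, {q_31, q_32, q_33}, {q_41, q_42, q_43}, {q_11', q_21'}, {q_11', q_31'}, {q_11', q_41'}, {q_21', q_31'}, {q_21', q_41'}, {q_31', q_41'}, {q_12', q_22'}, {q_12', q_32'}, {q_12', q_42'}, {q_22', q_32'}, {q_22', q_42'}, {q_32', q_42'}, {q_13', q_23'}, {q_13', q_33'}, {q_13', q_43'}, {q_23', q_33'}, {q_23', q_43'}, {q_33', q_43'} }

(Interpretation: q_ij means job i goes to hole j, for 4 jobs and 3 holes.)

Try q_11 = 0.
Try q_12 = 1.
Unit clause (q_22') forces q_22 = 0.
Unit clause (q_32') forces q_32 = 0.
Unit clause (q_42') forces q_42 = 0.
Try q_21 = 1.
Unit clause (q_31') forces q_31 = 0.
Unit clause (q_33) forces q_33 = 1.
Unit clause (q_41') forces q_41 = 0.
Unit clause (q_43) forces q_43 = 1.
Now (q_43') is unsatisfied and unit — conflict.
Undo q_21 and try q_21 = 0.
Unit clause (q_23) forces q_23 = 1.
Unit clause (q_13') forces q_13 = 0.
Unit clause (q_33') forces q_33 = 0.
Unit clause (q_31) forces q_31 = 1.
Unit clause (q_41') forces q_41 = 0.
Unit clause (q_43) forces q_43 = 1.
Now (q_43') is unsatisfied and unit — conflict.
Both values of q_21 lead to a conflict.
Undo q_12 and try q_12 = 0.
Unit clause (q_13) forces q_13 = 1.
Unit clause (q_23') forces q_23 = 0.
Unit clause (q_33') forces q_33 = 0.
Unit clause (q_43') forces q_43 = 0.
Try q_21 = 1.
Unit clause (q_31') forces q_31 = 0.
Unit clause (q_32) forces q_32 = 1.
Unit clause (q_41') forces q_41 = 0.
Unit clause (q_42) forces q_42 = 1.
Now (q_42') is unsatisfied and unit — conflict.
Undo q_21 and try q_21 = 0.
Unit clause (q_22) forces q_22 = 1.
Unit clause (q_32') forces q_32 = 0.
Unit clause (q_31) forces q_31 = 1.
Unit clause (q_41') forces q_41 = 0.
Unit clause (q_42) forces q_42 = 1.
Now (q_42') is unsatisfied and unit — conflict.
Both values of q_21 lead to a conflict.
Both values of q_12 lead to a conflict.
Undo q_11 and try q_11 = 1.
Unit clause (q_21') forces q_21 = 0.
Unit clause (q_31') forces q_31 = 0.
Unit clause (q_41') forces q_41 = 0.
Try q_22 = 1.
Unit clause (q_12') forces q_12 = 0.
Unit clause (q_32') forces q_32 = 0.
Unit clause (q_33) forces q_33 = 1.
Unit clause (q_42') forces q_42 = 0.
Unit clause (q_43) forces q_43 = 1.
Now (q_43') is unsatisfied and unit — conflict.
Undo q_22 and try q_22 = 0.
Unit clause (q_23) forces q_23 = 1.
Unit clause (q_13') forces q_13 = 0.
Unit clause (q_33') forces q_33 = 0.
Unit clause (q_32) forces q_32 = 1.
Unit clause (q_12') forces q_12 = 0.
Unit clause (q_42') forces q_42 = 0.
Unit clause (q_43) forces q_43 = 1.
Now (q_43') is unsatisfied and unit — conflict.
Both values of q_22 lead to a conflict.
Both values of q_11 lead to a conflict.
No assignment satisfies every clause.

No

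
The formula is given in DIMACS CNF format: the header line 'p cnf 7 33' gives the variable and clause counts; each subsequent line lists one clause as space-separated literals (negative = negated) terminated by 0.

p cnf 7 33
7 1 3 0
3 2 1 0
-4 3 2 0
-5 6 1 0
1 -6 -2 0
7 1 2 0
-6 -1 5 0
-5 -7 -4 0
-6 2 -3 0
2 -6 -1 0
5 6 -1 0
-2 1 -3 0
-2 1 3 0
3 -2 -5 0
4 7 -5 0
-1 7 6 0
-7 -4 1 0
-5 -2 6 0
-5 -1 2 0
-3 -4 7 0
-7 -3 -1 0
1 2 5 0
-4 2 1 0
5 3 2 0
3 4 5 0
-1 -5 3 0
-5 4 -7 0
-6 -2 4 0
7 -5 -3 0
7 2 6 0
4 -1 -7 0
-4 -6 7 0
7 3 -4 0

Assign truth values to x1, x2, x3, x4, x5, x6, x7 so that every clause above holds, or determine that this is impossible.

UNSATISFIABLE

Suppose x7 = True.
Suppose x5 = False.
Suppose x6 = False.
The clause (¬x1) is unit, so x1 = False.
The clause (¬x4) is unit, so x4 = False.
The clause (x2) is unit, so x2 = True.
The clause (¬x3) is unit, so x3 = False.
That conflicts with the unit clause (x3).
Undo x6 and try x6 = True.
The clause (¬x1) is unit, so x1 = False.
The clause (¬x2) is unit, so x2 = False.
That conflicts with the unit clause (x2).
Both values of x6 lead to a conflict.
Undo x5 and try x5 = True.
The clause (¬x4) is unit, so x4 = False.
That conflicts with the unit clause (x4).
Both values of x5 lead to a conflict.
Undo x7 and try x7 = False.
Suppose x1 = True.
The clause (x6) is unit, so x6 = True.
The clause (x5) is unit, so x5 = True.
The clause (x2) is unit, so x2 = True.
The clause (x3) is unit, so x3 = True.
That conflicts with the unit clause (¬x3).
Undo x1 and try x1 = False.
The clause (x3) is unit, so x3 = True.
The clause (x2) is unit, so x2 = True.
That conflicts with the unit clause (¬x2).
Both values of x1 lead to a conflict.
Both values of x7 lead to a conflict.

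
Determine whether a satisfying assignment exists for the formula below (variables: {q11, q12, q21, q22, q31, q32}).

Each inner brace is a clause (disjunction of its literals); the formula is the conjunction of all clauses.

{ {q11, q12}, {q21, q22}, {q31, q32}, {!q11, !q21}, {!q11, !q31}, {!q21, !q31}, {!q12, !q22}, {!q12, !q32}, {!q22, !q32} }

No, unsatisfiable

Try q11 = true.
Unit clause (!q21) forces q21 = false.
Unit clause (q22) forces q22 = true.
Unit clause (!q31) forces q31 = false.
Unit clause (q32) forces q32 = true.
Now (!q32) is unsatisfied and unit — conflict.
So q11 must be the other value — set q11 = false.
Unit clause (q12) forces q12 = true.
Unit clause (!q22) forces q22 = false.
Unit clause (q21) forces q21 = true.
Unit clause (!q31) forces q31 = false.
Unit clause (q32) forces q32 = true.
Now (!q32) is unsatisfied and unit — conflict.
Either choice for q11 ends in contradiction.
No assignment satisfies every clause.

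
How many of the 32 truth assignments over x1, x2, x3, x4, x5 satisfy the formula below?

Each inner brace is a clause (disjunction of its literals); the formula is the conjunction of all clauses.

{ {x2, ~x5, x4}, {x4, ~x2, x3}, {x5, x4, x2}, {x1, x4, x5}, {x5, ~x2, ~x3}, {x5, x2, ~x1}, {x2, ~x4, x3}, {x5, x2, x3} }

There are 2^5 = 32 truth assignments over (x1, x2, x3, x4, x5).
Split on x3. With x3 = 1, the clauses containing x3 are satisfied and ~x3 drops from the rest; 7 of the 2^4 = 16 assignments to the other variables satisfy what remains.
With x3 = 0, by the same count on the reduced clause set, 4 assignments work.
(One model: x1=F, x2=F, x3=T, x4=T, x5=F.)
Total: 7 + 4 = 11.

11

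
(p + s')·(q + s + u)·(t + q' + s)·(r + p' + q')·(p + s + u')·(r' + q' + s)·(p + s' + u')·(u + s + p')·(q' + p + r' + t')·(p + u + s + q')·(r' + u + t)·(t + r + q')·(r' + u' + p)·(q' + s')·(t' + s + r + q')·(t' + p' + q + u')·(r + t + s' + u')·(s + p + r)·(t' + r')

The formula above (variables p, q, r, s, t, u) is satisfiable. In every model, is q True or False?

Suppose q = 1.
The clause (s') is unit, so s = 0.
The clause (t) is unit, so t = 1.
The clause (r') is unit, so r = 0.
That conflicts with the unit clause (r).
So every satisfying assignment has q = False.

False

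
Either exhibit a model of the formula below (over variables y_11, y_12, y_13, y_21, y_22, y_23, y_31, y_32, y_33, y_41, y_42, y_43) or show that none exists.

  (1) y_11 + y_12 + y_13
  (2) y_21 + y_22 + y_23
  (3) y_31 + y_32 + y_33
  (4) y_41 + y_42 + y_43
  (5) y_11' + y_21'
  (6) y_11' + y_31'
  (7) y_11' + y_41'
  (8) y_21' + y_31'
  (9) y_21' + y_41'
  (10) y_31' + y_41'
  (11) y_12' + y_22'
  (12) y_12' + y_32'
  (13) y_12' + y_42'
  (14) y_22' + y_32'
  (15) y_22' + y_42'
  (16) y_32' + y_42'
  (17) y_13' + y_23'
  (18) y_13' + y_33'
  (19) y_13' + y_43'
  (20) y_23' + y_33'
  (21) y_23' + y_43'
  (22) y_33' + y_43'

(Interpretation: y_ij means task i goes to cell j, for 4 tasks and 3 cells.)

UNSATISFIABLE

Branch on y_11: set y_11 = 0.
Branch on y_12: set y_12 = 1.
Unit clause (y_22') forces y_22 = 0.
Unit clause (y_32') forces y_32 = 0.
Unit clause (y_42') forces y_42 = 0.
Branch on y_21: set y_21 = 1.
Unit clause (y_31') forces y_31 = 0.
Unit clause (y_33) forces y_33 = 1.
Unit clause (y_41') forces y_41 = 0.
Unit clause (y_43) forces y_43 = 1.
But (y_43') is also a unit clause — contradiction.
Undo y_21 and try y_21 = 0.
Unit clause (y_23) forces y_23 = 1.
Unit clause (y_13') forces y_13 = 0.
Unit clause (y_33') forces y_33 = 0.
Unit clause (y_31) forces y_31 = 1.
Unit clause (y_41') forces y_41 = 0.
Unit clause (y_43) forces y_43 = 1.
But (y_43') is also a unit clause — contradiction.
Neither y_21 = 1 nor y_21 = 0 works.
Undo y_12 and try y_12 = 0.
Unit clause (y_13) forces y_13 = 1.
Unit clause (y_23') forces y_23 = 0.
Unit clause (y_33') forces y_33 = 0.
Unit clause (y_43') forces y_43 = 0.
Branch on y_21: set y_21 = 1.
Unit clause (y_31') forces y_31 = 0.
Unit clause (y_32) forces y_32 = 1.
Unit clause (y_41') forces y_41 = 0.
Unit clause (y_42) forces y_42 = 1.
But (y_42') is also a unit clause — contradiction.
Undo y_21 and try y_21 = 0.
Unit clause (y_22) forces y_22 = 1.
Unit clause (y_32') forces y_32 = 0.
Unit clause (y_31) forces y_31 = 1.
Unit clause (y_41') forces y_41 = 0.
Unit clause (y_42) forces y_42 = 1.
But (y_42') is also a unit clause — contradiction.
Neither y_21 = 1 nor y_21 = 0 works.
Neither y_12 = 1 nor y_12 = 0 works.
Undo y_11 and try y_11 = 1.
Unit clause (y_21') forces y_21 = 0.
Unit clause (y_31') forces y_31 = 0.
Unit clause (y_41') forces y_41 = 0.
Branch on y_22: set y_22 = 1.
Unit clause (y_12') forces y_12 = 0.
Unit clause (y_32') forces y_32 = 0.
Unit clause (y_33) forces y_33 = 1.
Unit clause (y_42') forces y_42 = 0.
Unit clause (y_43) forces y_43 = 1.
But (y_43') is also a unit clause — contradiction.
Undo y_22 and try y_22 = 0.
Unit clause (y_23) forces y_23 = 1.
Unit clause (y_13') forces y_13 = 0.
Unit clause (y_33') forces y_33 = 0.
Unit clause (y_32) forces y_32 = 1.
Unit clause (y_12') forces y_12 = 0.
Unit clause (y_42') forces y_42 = 0.
Unit clause (y_43) forces y_43 = 1.
But (y_43') is also a unit clause — contradiction.
Neither y_22 = 1 nor y_22 = 0 works.
Neither y_11 = 1 nor y_11 = 0 works.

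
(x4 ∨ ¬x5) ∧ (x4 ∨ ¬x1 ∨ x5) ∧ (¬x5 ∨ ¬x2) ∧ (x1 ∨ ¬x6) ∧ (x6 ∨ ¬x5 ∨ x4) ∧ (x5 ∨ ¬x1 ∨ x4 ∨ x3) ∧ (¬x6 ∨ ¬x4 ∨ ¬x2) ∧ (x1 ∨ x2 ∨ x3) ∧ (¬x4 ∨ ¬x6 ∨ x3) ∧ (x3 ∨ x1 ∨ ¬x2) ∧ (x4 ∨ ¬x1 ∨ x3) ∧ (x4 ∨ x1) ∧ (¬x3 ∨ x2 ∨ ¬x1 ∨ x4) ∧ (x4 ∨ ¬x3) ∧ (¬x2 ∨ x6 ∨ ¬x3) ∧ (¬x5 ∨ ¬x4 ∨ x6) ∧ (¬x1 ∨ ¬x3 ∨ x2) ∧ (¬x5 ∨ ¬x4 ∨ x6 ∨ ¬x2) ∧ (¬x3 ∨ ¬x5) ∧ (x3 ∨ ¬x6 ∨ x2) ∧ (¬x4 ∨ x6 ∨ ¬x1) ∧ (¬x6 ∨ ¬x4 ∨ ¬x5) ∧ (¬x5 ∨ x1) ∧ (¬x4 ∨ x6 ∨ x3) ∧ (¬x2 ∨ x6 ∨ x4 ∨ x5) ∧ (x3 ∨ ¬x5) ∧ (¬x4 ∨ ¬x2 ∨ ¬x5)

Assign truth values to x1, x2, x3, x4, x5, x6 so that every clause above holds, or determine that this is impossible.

Suppose x4 = True.
Suppose x5 = False.
Suppose x1 = False.
Unit clause (¬x6) forces x6 = False.
Unit clause (x3) forces x3 = True.
Unit clause (¬x2) forces x2 = False.
Every clause now holds.

x1 ↦ False; x2 ↦ False; x3 ↦ True; x4 ↦ True; x5 ↦ False; x6 ↦ False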